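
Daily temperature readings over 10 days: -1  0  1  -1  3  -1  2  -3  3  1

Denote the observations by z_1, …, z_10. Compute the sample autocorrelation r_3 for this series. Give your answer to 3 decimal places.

Mean z̄ = (-1 + 0 + 1 − 1 + 3 − 1 + 2 − 3 + 3 + 1)/10 = 0.4000
Numerator Σ_{t=1}^{7}(z_t−z̄)(z_{t+3}−z̄) = -13.6800
Denominator Σ(z_t−z̄)² = 34.4000
r_3 = -13.6800 / 34.4000 = -0.398

-0.398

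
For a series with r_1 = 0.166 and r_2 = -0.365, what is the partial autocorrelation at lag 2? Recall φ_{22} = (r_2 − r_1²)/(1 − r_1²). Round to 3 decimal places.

φ_{22} = (r_2 − r_1²) / (1 − r_1²)
r_1² = (0.166)² = 0.027556
Numerator = -0.365 − 0.0276 = -0.3926; denominator = 1 − 0.0276 = 0.9724
φ_{22} = -0.3926 / 0.9724 = -0.404

-0.404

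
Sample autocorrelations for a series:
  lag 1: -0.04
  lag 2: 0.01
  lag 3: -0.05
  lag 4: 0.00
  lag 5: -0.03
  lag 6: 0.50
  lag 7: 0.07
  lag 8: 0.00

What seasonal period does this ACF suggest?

6

The largest autocorrelation is r_6 = 0.50; the remaining lags stay at or below 0.07.
The dominant spike at lag 6 indicates a seasonal period of 6.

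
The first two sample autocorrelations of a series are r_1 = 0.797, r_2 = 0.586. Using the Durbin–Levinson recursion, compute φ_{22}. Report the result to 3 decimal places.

-0.135

φ_{22} = (r_2 − r_1²) / (1 − r_1²)
r_1² = (0.797)² = 0.635209
Numerator = 0.586 − 0.6352 = -0.0492; denominator = 1 − 0.6352 = 0.3648
φ_{22} = -0.0492 / 0.3648 = -0.135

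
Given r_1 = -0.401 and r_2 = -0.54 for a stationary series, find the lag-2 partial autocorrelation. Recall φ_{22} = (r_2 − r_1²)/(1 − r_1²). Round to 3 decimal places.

φ_{22} = (r_2 − r_1²) / (1 − r_1²)
r_1² = (-0.401)² = 0.160801
Numerator = -0.54 − 0.1608 = -0.7008; denominator = 1 − 0.1608 = 0.8392
φ_{22} = -0.7008 / 0.8392 = -0.835

-0.835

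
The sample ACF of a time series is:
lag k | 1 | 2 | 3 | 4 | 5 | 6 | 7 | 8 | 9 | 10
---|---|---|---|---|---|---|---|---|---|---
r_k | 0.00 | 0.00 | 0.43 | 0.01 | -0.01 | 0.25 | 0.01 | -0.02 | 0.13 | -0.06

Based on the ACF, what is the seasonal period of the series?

The largest autocorrelation is r_3 = 0.43, with a weaker echo at lag 6 (0.25); the remaining lags stay at or below 0.13.
The dominant spike at lag 3 indicates a seasonal period of 3.

3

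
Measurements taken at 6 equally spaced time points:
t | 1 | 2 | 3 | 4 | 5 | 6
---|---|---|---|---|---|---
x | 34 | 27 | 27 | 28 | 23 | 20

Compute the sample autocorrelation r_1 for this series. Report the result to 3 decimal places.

0.196

Mean x̄ = (34 + 27 + 27 + 28 + 23 + 20)/6 = 26.5000
Numerator Σ_{t=1}^{5}(x_t−x̄)(x_{t+1}−x̄) = 22.2500
Denominator Σ(x_t−x̄)² = 113.5000
r_1 = 22.2500 / 113.5000 = 0.196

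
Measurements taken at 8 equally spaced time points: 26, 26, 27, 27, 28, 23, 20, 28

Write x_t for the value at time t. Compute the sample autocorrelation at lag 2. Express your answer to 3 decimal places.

Mean x̄ = (26 + 26 + 27 + 27 + 28 + 23 + 20 + 28)/8 = 25.6250
Deviations from mean: 0.3750, 0.3750, 1.3750, 1.3750, 2.3750, -2.6250, -5.6250, 2.3750
Numerator Σ_{t=1}^{6}(x_t−x̄)(x_{t+2}−x̄) = -18.9063
Denominator Σ(x_t−x̄)² = 53.8750
r_2 = -18.9063 / 53.8750 = -0.351

-0.351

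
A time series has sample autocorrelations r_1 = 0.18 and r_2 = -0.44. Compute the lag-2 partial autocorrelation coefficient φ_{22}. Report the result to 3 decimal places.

-0.488

φ_{22} = (r_2 − r_1²) / (1 − r_1²)
r_1² = (0.18)² = 0.0324
Numerator = -0.44 − 0.0324 = -0.4724; denominator = 1 − 0.0324 = 0.9676
φ_{22} = -0.4724 / 0.9676 = -0.488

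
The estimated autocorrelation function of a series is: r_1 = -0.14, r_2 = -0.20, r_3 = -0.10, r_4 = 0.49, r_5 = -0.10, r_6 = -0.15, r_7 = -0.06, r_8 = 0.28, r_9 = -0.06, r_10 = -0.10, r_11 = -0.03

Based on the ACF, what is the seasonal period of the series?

The largest autocorrelation is r_4 = 0.49, with a weaker echo at lag 8 (0.28); the remaining lags stay at or below -0.03.
The dominant spike at lag 4 indicates a seasonal period of 4.

4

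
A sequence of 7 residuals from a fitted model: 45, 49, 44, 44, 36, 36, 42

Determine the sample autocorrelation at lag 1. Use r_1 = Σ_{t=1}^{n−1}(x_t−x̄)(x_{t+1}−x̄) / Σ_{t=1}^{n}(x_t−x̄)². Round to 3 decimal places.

0.460

Mean x̄ = (45 + 49 + 44 + 44 + 36 + 36 + 42)/7 = 42.2857
Deviations from mean: 2.7143, 6.7143, 1.7143, 1.7143, -6.2857, -6.2857, -0.2857
Numerator Σ_{t=1}^{6}(x_t−x̄)(x_{t+1}−x̄) = 63.2041
Denominator Σ(x_t−x̄)² = 137.4286
r_1 = 63.2041 / 137.4286 = 0.460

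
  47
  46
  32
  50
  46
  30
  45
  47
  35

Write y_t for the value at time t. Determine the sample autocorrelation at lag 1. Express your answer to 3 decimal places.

Mean ȳ = (47 + 46 + 32 + 50 + 46 + 30 + 45 + 47 + 35)/9 = 42.0000
Numerator Σ_{t=1}^{8}(y_t−ȳ)(y_{t+1}−ȳ) = -172.0000
Denominator Σ(y_t−ȳ)² = 448.0000
r_1 = -172.0000 / 448.0000 = -0.384

-0.384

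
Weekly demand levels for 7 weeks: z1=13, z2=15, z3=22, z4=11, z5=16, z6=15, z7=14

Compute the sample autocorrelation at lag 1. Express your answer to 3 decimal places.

-0.460

Mean z̄ = (13 + 15 + 22 + 11 + 16 + 15 + 14)/7 = 15.1429
Numerator Σ_{t=1}^{6}(z_t−z̄)(z_{t+1}−z̄) = -32.5918
Denominator Σ(z_t−z̄)² = 70.8571
r_1 = -32.5918 / 70.8571 = -0.460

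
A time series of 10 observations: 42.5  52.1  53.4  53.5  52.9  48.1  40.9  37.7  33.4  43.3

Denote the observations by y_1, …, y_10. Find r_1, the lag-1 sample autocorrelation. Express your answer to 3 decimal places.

0.669

Mean ȳ = (42.5 + 52.1 + 53.4 + 53.5 + 52.9 + 48.1 + 40.9 + 37.7 + 33.4 + 43.3)/10 = 45.7800
Numerator Σ_{t=1}^{9}(y_t−ȳ)(y_{t+1}−ȳ) = 316.5816
Denominator Σ(y_t−ȳ)² = 472.9560
r_1 = 316.5816 / 472.9560 = 0.669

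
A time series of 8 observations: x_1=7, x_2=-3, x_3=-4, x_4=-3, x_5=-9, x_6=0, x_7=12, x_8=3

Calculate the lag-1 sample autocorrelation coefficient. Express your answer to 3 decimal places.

Mean x̄ = (7 − 3 − 4 − 3 − 9 + 0 + 12 + 3)/8 = 0.3750
Deviations from mean: 6.6250, -3.3750, -4.3750, -3.3750, -9.3750, -0.3750, 11.6250, 2.6250
Σ(x_t−x̄)(x_{t+1}−x̄) = (-22.3594) + (14.7656) + (14.7656) + (31.6406) + (3.5156) + (-4.3594) + (30.5156) = 68.4844
Denominator Σ(x_t−x̄)² = 315.8750
r_1 = 68.4844 / 315.8750 = 0.217

0.217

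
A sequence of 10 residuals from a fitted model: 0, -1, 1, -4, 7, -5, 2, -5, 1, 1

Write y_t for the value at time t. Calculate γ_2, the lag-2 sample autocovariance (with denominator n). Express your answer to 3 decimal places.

6.562

Mean ȳ = (0 − 1 + 1 − 4 + 7 − 5 + 2 − 5 + 1 + 1)/10 = -0.3000
Σ_{t=1}^{8}(y_t−ȳ)(y_{t+2}−ȳ) = 65.6200
γ_2 = 65.6200 / 10 = 6.562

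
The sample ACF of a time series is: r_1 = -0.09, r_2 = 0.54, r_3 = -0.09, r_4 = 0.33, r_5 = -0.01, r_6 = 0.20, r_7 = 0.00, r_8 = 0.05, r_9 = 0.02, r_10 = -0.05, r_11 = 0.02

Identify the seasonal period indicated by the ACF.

The largest autocorrelation is r_2 = 0.54, with weaker echoes at lags 4 (0.33) and 6 (0.20); the remaining lags stay at or below 0.05.
The dominant spike at lag 2 indicates a seasonal period of 2.

2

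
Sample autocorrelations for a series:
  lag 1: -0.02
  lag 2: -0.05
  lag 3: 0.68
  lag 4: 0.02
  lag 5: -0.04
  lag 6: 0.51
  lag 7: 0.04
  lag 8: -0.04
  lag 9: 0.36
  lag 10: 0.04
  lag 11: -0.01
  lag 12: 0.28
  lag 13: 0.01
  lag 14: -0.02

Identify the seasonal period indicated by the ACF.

3

The largest autocorrelation is r_3 = 0.68, with weaker echoes at lags 6 (0.51), 9 (0.36) and 12 (0.28); the remaining lags stay at or below 0.04.
The dominant spike at lag 3 indicates a seasonal period of 3.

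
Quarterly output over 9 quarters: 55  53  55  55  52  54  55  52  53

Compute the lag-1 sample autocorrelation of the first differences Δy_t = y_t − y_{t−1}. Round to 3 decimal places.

First differences Δy: -2, 2, 0, -3, 2, 1, -3, 1
Mean of differences = -0.2500
Numerator Σ(Δy_t−Δȳ)(Δy_{t+1}−Δȳ) = -14.3125
Denominator Σ(Δy_t−Δȳ)² = 31.5000
r_1(Δy) = -14.3125 / 31.5000 = -0.454

-0.454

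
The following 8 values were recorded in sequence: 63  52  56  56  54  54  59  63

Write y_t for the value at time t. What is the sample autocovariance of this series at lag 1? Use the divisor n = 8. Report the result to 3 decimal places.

-0.580

Mean ȳ = (63 + 52 + 56 + 56 + 54 + 54 + 59 + 63)/8 = 57.1250
Σ_{t=1}^{7}(y_t−ȳ)(y_{t+1}−ȳ) = -4.6406
γ_1 = -4.6406 / 8 = -0.580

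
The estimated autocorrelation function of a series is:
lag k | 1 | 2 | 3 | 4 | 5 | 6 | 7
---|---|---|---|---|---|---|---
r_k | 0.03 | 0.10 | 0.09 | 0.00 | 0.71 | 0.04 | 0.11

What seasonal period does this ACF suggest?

5

The largest autocorrelation is r_5 = 0.71; the remaining lags stay at or below 0.11.
The dominant spike at lag 5 indicates a seasonal period of 5.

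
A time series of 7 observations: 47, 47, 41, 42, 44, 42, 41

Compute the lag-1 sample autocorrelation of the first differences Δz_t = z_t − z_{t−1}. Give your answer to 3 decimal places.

-0.300

First differences Δz: 0, -6, 1, 2, -2, -1
Mean of differences = -1.0000
Numerator Σ(Δz_t−Δz̄)(Δz_{t+1}−Δz̄) = -12.0000
Denominator Σ(Δz_t−Δz̄)² = 40.0000
r_1(Δz) = -12.0000 / 40.0000 = -0.300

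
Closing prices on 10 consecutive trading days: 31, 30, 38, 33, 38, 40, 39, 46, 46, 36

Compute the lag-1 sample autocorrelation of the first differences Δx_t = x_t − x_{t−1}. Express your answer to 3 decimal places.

First differences Δx: -1, 8, -5, 5, 2, -1, 7, 0, -10
Mean of differences = 0.5556
Numerator Σ(Δx_t−Δx̄)(Δx_{t+1}−Δx̄) = -81.1975
Denominator Σ(Δx_t−Δx̄)² = 266.2222
r_1(Δx) = -81.1975 / 266.2222 = -0.305

-0.305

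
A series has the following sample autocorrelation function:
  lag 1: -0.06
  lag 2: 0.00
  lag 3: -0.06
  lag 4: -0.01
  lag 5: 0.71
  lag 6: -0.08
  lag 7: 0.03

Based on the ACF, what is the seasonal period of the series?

5

The largest autocorrelation is r_5 = 0.71; the remaining lags stay at or below 0.03.
The dominant spike at lag 5 indicates a seasonal period of 5.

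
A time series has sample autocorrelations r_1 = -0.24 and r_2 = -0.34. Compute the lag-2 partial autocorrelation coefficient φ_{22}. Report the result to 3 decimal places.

-0.422

φ_{22} = (r_2 − r_1²) / (1 − r_1²)
r_1² = (-0.24)² = 0.0576
Numerator = -0.34 − 0.0576 = -0.3976; denominator = 1 − 0.0576 = 0.9424
φ_{22} = -0.3976 / 0.9424 = -0.422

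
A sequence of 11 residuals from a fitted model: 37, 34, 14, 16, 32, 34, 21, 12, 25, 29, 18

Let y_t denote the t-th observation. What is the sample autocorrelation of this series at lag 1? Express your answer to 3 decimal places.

0.116

Mean ȳ = (37 + 34 + 14 + 16 + 32 + 34 + 21 + 12 + 25 + 29 + 18)/11 = 24.7273
Numerator Σ_{t=1}^{10}(y_t−ȳ)(y_{t+1}−ȳ) = 93.7438
Denominator Σ(y_t−ȳ)² = 806.1818
r_1 = 93.7438 / 806.1818 = 0.116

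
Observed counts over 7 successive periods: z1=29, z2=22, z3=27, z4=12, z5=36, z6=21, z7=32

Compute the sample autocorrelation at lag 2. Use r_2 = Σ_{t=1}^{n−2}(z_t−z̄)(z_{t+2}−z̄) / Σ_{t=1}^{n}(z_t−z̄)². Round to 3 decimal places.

0.517

Mean z̄ = (29 + 22 + 27 + 12 + 36 + 21 + 32)/7 = 25.5714
Deviations from mean: 3.4286, -3.5714, 1.4286, -13.5714, 10.4286, -4.5714, 6.4286
Σ(z_t−z̄)(z_{t+2}−z̄) = (4.8980) + (48.4694) + (14.8980) + (62.0408) + (67.0408) = 197.3469
Denominator Σ(z_t−z̄)² = 381.7143
r_2 = 197.3469 / 381.7143 = 0.517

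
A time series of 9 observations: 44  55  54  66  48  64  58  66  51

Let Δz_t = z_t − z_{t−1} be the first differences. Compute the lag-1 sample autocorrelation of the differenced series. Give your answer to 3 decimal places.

First differences Δz: 11, -1, 12, -18, 16, -6, 8, -15
Mean of differences = 0.8750
Numerator Σ(Δz_t−Δz̄)(Δz_{t+1}−Δz̄) = -801.3906
Denominator Σ(Δz_t−Δz̄)² = 1164.8750
r_1(Δz) = -801.3906 / 1164.8750 = -0.688

-0.688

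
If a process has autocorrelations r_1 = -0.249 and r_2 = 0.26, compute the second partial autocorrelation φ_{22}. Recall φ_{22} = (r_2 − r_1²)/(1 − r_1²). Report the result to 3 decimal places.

φ_{22} = (r_2 − r_1²) / (1 − r_1²)
r_1² = (-0.249)² = 0.062001
Numerator = 0.26 − 0.0620 = 0.1980; denominator = 1 − 0.0620 = 0.9380
φ_{22} = 0.1980 / 0.9380 = 0.211

0.211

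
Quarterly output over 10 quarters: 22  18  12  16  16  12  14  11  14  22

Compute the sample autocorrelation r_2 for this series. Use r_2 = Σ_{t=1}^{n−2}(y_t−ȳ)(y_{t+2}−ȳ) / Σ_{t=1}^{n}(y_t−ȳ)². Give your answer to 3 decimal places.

Mean ȳ = (22 + 18 + 12 + 16 + 16 + 12 + 14 + 11 + 14 + 22)/10 = 15.7000
Numerator Σ_{t=1}^{8}(y_t−ȳ)(y_{t+2}−ȳ) = -34.6800
Denominator Σ(y_t−ȳ)² = 140.1000
r_2 = -34.6800 / 140.1000 = -0.248

-0.248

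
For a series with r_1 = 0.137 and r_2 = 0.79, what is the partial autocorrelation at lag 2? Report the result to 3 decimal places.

0.786

φ_{22} = (r_2 − r_1²) / (1 − r_1²)
r_1² = (0.137)² = 0.018769
Numerator = 0.79 − 0.0188 = 0.7712; denominator = 1 − 0.0188 = 0.9812
φ_{22} = 0.7712 / 0.9812 = 0.786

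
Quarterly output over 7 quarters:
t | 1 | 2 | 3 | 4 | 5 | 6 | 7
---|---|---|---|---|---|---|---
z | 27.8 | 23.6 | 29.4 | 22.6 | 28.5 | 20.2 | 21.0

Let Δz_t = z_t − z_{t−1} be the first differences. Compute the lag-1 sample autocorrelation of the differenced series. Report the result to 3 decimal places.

-0.848

First differences Δz: -4.2, 5.8, -6.8, 5.9, -8.3, 0.8
Mean of differences = -1.1333
Numerator Σ(Δz_t−Δz̄)(Δz_{t+1}−Δz̄) = -164.6678
Denominator Σ(Δz_t−Δz̄)² = 194.1533
r_1(Δz) = -164.6678 / 194.1533 = -0.848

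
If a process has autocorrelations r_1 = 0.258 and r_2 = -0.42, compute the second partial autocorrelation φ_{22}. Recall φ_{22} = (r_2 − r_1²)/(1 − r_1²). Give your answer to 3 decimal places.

-0.521

φ_{22} = (r_2 − r_1²) / (1 − r_1²)
r_1² = (0.258)² = 0.066564
Numerator = -0.42 − 0.0666 = -0.4866; denominator = 1 − 0.0666 = 0.9334
φ_{22} = -0.4866 / 0.9334 = -0.521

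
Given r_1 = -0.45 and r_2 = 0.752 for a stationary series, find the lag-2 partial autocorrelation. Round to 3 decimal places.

0.689

φ_{22} = (r_2 − r_1²) / (1 − r_1²)
r_1² = (-0.45)² = 0.2025
Numerator = 0.752 − 0.2025 = 0.5495; denominator = 1 − 0.2025 = 0.7975
φ_{22} = 0.5495 / 0.7975 = 0.689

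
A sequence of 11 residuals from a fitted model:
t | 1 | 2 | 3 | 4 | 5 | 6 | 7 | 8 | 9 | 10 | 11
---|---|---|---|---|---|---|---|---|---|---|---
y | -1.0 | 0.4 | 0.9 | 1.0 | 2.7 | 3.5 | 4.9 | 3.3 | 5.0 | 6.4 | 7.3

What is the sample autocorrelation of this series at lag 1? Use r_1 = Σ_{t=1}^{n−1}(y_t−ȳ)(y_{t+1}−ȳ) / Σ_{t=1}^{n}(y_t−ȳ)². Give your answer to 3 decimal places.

0.635

Mean ȳ = (-1.0 + 0.4 + 0.9 + 1.0 + 2.7 + 3.5 + 4.9 + 3.3 + 5.0 + 6.4 + 7.3)/11 = 3.1273
Numerator Σ_{t=1}^{10}(y_t−ȳ)(y_{t+1}−ȳ) = 43.8938
Denominator Σ(y_t−ȳ)² = 69.0818
r_1 = 43.8938 / 69.0818 = 0.635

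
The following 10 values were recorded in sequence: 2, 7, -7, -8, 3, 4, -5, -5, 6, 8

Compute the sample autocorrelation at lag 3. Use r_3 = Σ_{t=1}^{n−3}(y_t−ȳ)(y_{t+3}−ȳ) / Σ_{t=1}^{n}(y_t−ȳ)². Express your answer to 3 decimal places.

-0.035

Mean ȳ = (2 + 7 − 7 − 8 + 3 + 4 − 5 − 5 + 6 + 8)/10 = 0.5000
Numerator Σ_{t=1}^{7}(y_t−ȳ)(y_{t+3}−ȳ) = -11.7500
Denominator Σ(y_t−ȳ)² = 338.5000
r_3 = -11.7500 / 338.5000 = -0.035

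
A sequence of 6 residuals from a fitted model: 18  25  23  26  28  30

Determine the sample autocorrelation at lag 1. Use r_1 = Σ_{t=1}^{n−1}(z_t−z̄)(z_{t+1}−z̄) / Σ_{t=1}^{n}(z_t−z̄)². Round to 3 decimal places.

Mean z̄ = (18 + 25 + 23 + 26 + 28 + 30)/6 = 25.0000
Σ(z_t−z̄)(z_{t+1}−z̄) = (0.0000) + (0.0000) + (-2.0000) + (3.0000) + (15.0000) = 16.0000
Denominator Σ(z_t−z̄)² = 88.0000
r_1 = 16.0000 / 88.0000 = 0.182

0.182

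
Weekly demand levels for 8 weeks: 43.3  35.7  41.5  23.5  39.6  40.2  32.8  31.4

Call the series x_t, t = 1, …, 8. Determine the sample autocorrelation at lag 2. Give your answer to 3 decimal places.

-0.065

Mean x̄ = (43.3 + 35.7 + 41.5 + 23.5 + 39.6 + 40.2 + 32.8 + 31.4)/8 = 36.0000
Deviations from mean: 7.3000, -0.3000, 5.5000, -12.5000, 3.6000, 4.2000, -3.2000, -4.6000
Σ(x_t−x̄)(x_{t+2}−x̄) = (40.1500) + (3.7500) + (19.8000) + (-52.5000) + (-11.5200) + (-19.3200) = -19.6400
Denominator Σ(x_t−x̄)² = 301.8800
r_2 = -19.6400 / 301.8800 = -0.065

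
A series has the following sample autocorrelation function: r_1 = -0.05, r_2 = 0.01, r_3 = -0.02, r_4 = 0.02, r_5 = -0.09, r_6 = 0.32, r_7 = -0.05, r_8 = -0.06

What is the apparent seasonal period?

The largest autocorrelation is r_6 = 0.32; the remaining lags stay at or below 0.02.
The dominant spike at lag 6 indicates a seasonal period of 6.

6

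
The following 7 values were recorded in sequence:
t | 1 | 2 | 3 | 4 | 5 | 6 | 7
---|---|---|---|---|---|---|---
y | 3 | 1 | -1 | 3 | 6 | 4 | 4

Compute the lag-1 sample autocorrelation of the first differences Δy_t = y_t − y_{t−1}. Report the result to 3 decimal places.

0.040

First differences Δy: -2, -2, 4, 3, -2, 0
Mean of differences = 0.1667
Numerator Σ(Δy_t−Δȳ)(Δy_{t+1}−Δȳ) = 1.4722
Denominator Σ(Δy_t−Δȳ)² = 36.8333
r_1(Δy) = 1.4722 / 36.8333 = 0.040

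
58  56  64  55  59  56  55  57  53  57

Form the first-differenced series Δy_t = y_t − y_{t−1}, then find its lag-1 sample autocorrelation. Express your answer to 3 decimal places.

-0.756

First differences Δy: -2, 8, -9, 4, -3, -1, 2, -4, 4
Mean of differences = -0.1111
Numerator Σ(Δy_t−Δȳ)(Δy_{t+1}−Δȳ) = -159.3457
Denominator Σ(Δy_t−Δȳ)² = 210.8889
r_1(Δy) = -159.3457 / 210.8889 = -0.756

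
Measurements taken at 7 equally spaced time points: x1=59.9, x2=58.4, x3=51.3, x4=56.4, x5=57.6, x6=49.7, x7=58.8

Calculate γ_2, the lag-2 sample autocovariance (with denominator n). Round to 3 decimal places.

-3.270

Mean x̄ = (59.9 + 58.4 + 51.3 + 56.4 + 57.6 + 49.7 + 58.8)/7 = 56.0143
Σ_{t=1}^{5}(x_t−x̄)(x_{t+2}−x̄) = -22.8918
γ_2 = -22.8918 / 7 = -3.270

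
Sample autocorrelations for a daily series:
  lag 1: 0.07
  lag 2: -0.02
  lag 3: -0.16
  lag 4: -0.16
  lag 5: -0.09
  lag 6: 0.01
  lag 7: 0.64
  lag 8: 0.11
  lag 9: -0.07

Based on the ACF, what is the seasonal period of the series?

7

The largest autocorrelation is r_7 = 0.64; the remaining lags stay at or below 0.11.
The dominant spike at lag 7 indicates a seasonal period of 7.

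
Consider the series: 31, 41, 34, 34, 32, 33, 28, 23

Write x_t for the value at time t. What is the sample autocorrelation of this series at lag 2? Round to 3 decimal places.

Mean x̄ = (31 + 41 + 34 + 34 + 32 + 33 + 28 + 23)/8 = 32.0000
Σ(x_t−x̄)(x_{t+2}−x̄) = (-2.0000) + (18.0000) + (0.0000) + (2.0000) + (0.0000) + (-9.0000) = 9.0000
Denominator Σ(x_t−x̄)² = 188.0000
r_2 = 9.0000 / 188.0000 = 0.048

0.048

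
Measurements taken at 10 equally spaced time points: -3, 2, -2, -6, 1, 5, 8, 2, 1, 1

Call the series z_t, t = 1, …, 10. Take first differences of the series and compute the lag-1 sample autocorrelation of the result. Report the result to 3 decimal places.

First differences Δz: 5, -4, -4, 7, 4, 3, -6, -1, 0
Mean of differences = 0.4444
Numerator Σ(Δz_t−Δz̄)(Δz_{t+1}−Δz̄) = -3.7531
Denominator Σ(Δz_t−Δz̄)² = 166.2222
r_1(Δz) = -3.7531 / 166.2222 = -0.023

-0.023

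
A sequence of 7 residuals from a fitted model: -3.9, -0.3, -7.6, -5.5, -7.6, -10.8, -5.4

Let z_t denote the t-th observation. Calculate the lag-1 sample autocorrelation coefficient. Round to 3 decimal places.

Mean z̄ = (-3.9 − 0.3 − 7.6 − 5.5 − 7.6 − 10.8 − 5.4)/7 = -5.8714
Deviations from mean: 1.9714, 5.5714, -1.7286, 0.3714, -1.7286, -4.9286, 0.4714
Σ(z_t−z̄)(z_{t+1}−z̄) = (10.9837) + (-9.6306) + (-0.6420) + (-0.6420) + (8.5194) + (-2.3235) = 6.2649
Denominator Σ(z_t−z̄)² = 65.5543
r_1 = 6.2649 / 65.5543 = 0.096

0.096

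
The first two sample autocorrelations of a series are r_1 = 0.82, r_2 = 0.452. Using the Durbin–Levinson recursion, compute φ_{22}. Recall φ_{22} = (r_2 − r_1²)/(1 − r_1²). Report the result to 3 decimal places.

-0.673

φ_{22} = (r_2 − r_1²) / (1 − r_1²)
r_1² = (0.82)² = 0.6724
Numerator = 0.452 − 0.6724 = -0.2204; denominator = 1 − 0.6724 = 0.3276
φ_{22} = -0.2204 / 0.3276 = -0.673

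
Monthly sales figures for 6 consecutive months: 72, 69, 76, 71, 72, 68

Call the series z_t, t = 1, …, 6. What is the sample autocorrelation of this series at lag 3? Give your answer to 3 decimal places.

Mean z̄ = (72 + 69 + 76 + 71 + 72 + 68)/6 = 71.3333
Σ(z_t−z̄)(z_{t+3}−z̄) = (-0.2222) + (-1.5556) + (-15.5556) = -17.3333
Denominator Σ(z_t−z̄)² = 39.3333
r_3 = -17.3333 / 39.3333 = -0.441

-0.441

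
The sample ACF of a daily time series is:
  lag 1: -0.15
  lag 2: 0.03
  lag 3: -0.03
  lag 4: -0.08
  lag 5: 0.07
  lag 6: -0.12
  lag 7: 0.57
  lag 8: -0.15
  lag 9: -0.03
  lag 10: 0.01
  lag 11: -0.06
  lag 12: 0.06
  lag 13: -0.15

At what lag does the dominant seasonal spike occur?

7

The largest autocorrelation is r_7 = 0.57; the remaining lags stay at or below 0.07.
The dominant spike at lag 7 indicates a seasonal period of 7.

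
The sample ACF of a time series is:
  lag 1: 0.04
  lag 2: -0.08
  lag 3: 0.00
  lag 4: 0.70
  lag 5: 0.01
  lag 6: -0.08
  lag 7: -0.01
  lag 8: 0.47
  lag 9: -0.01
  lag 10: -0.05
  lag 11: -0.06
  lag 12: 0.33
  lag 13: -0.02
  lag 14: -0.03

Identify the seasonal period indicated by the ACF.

4

The largest autocorrelation is r_4 = 0.70, with weaker echoes at lags 8 (0.47) and 12 (0.33); the remaining lags stay at or below 0.04.
The dominant spike at lag 4 indicates a seasonal period of 4.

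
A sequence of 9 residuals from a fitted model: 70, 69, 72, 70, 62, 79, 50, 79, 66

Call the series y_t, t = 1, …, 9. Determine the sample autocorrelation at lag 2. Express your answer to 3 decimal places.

0.440

Mean ȳ = (70 + 69 + 72 + 70 + 62 + 79 + 50 + 79 + 66)/9 = 68.5556
Σ(y_t−ȳ)(y_{t+2}−ȳ) = (4.9753) + (0.6420) + (-22.5802) + (15.0864) + (121.6420) + (109.0864) + (47.4198) = 276.2716
Denominator Σ(y_t−ȳ)² = 628.2222
r_2 = 276.2716 / 628.2222 = 0.440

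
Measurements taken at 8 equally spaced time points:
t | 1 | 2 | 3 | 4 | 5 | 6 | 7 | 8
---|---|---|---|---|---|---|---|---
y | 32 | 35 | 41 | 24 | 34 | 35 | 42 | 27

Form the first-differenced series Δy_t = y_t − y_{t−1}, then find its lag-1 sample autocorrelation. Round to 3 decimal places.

First differences Δy: 3, 6, -17, 10, 1, 7, -15
Mean of differences = -0.7143
Numerator Σ(Δy_t−Δȳ)(Δy_{t+1}−Δȳ) = -337.5102
Denominator Σ(Δy_t−Δȳ)² = 705.4286
r_1(Δy) = -337.5102 / 705.4286 = -0.478

-0.478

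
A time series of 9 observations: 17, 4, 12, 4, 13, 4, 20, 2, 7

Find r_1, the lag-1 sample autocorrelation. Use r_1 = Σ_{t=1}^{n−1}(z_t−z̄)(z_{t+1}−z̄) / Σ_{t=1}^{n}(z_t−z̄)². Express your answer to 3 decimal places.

-0.673

Mean z̄ = (17 + 4 + 12 + 4 + 13 + 4 + 20 + 2 + 7)/9 = 9.2222
Numerator Σ_{t=1}^{8}(z_t−z̄)(z_{t+1}−z̄) = -227.1605
Denominator Σ(z_t−z̄)² = 337.5556
r_1 = -227.1605 / 337.5556 = -0.673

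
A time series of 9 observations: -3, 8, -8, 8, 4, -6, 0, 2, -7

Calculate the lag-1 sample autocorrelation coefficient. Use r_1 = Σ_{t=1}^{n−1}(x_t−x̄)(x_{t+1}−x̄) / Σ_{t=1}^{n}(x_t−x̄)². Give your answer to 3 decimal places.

Mean x̄ = (-3 + 8 − 8 + 8 + 4 − 6 + 0 + 2 − 7)/9 = -0.2222
Numerator Σ_{t=1}^{8}(x_t−x̄)(x_{t+1}−x̄) = -156.2716
Denominator Σ(x_t−x̄)² = 305.5556
r_1 = -156.2716 / 305.5556 = -0.511

-0.511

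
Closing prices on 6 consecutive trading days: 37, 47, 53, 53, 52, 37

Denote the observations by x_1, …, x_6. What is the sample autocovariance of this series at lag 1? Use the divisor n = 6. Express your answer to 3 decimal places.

Mean x̄ = (37 + 47 + 53 + 53 + 52 + 37)/6 = 46.5000
Σ_{t=1}^{5}(x_t−x̄)(x_{t+1}−x̄) = 24.2500
γ_1 = 24.2500 / 6 = 4.042

4.042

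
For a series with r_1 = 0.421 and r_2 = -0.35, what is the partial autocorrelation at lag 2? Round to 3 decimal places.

-0.641

φ_{22} = (r_2 − r_1²) / (1 − r_1²)
r_1² = (0.421)² = 0.177241
Numerator = -0.35 − 0.1772 = -0.5272; denominator = 1 − 0.1772 = 0.8228
φ_{22} = -0.5272 / 0.8228 = -0.641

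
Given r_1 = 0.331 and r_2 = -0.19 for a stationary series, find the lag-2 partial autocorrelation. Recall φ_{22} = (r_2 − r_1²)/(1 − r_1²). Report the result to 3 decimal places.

-0.336

φ_{22} = (r_2 − r_1²) / (1 − r_1²)
r_1² = (0.331)² = 0.109561
Numerator = -0.19 − 0.1096 = -0.2996; denominator = 1 − 0.1096 = 0.8904
φ_{22} = -0.2996 / 0.8904 = -0.336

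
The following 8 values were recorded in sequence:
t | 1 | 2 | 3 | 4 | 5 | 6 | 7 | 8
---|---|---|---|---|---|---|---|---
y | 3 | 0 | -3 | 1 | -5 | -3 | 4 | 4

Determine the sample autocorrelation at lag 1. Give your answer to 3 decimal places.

Mean ȳ = (3 + 0 − 3 + 1 − 5 − 3 + 4 + 4)/8 = 0.1250
Deviations from mean: 2.8750, -0.1250, -3.1250, 0.8750, -5.1250, -3.1250, 3.8750, 3.8750
Σ(y_t−ȳ)(y_{t+1}−ȳ) = (-0.3594) + (0.3906) + (-2.7344) + (-4.4844) + (16.0156) + (-12.1094) + (15.0156) = 11.7344
Denominator Σ(y_t−ȳ)² = 84.8750
r_1 = 11.7344 / 84.8750 = 0.138

0.138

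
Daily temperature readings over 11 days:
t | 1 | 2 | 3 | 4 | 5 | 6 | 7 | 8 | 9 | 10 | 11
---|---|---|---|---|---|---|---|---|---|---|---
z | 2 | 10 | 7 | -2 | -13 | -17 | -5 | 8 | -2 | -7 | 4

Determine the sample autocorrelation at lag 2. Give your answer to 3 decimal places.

Mean z̄ = (2 + 10 + 7 − 2 − 13 − 17 − 5 + 8 − 2 − 7 + 4)/11 = -1.3636
Numerator Σ_{t=1}^{9}(z_t−z̄)(z_{t+2}−z̄) = -224.4463
Denominator Σ(z_t−z̄)² = 752.5455
r_2 = -224.4463 / 752.5455 = -0.298

-0.298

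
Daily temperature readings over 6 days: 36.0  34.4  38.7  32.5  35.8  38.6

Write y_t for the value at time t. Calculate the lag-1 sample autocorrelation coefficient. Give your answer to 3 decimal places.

Mean ȳ = (36.0 + 34.4 + 38.7 + 32.5 + 35.8 + 38.6)/6 = 36.0000
Deviations from mean: 0.0000, -1.6000, 2.7000, -3.5000, -0.2000, 2.6000
Σ(y_t−ȳ)(y_{t+1}−ȳ) = (0.0000) + (-4.3200) + (-9.4500) + (0.7000) + (-0.5200) = -13.5900
Denominator Σ(y_t−ȳ)² = 28.9000
r_1 = -13.5900 / 28.9000 = -0.470

-0.470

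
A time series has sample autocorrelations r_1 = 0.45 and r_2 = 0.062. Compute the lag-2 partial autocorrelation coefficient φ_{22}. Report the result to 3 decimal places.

φ_{22} = (r_2 − r_1²) / (1 − r_1²)
r_1² = (0.45)² = 0.2025
Numerator = 0.062 − 0.2025 = -0.1405; denominator = 1 − 0.2025 = 0.7975
φ_{22} = -0.1405 / 0.7975 = -0.176

-0.176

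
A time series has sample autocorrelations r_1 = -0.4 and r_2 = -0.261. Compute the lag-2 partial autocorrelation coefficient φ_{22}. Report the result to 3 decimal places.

φ_{22} = (r_2 − r_1²) / (1 − r_1²)
r_1² = (-0.4)² = 0.16
Numerator = -0.261 − 0.1600 = -0.4210; denominator = 1 − 0.1600 = 0.8400
φ_{22} = -0.4210 / 0.8400 = -0.501

-0.501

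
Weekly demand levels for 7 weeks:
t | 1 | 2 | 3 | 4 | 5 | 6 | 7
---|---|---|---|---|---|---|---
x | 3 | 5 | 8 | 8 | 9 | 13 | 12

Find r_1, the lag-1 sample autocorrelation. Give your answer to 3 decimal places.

0.518

Mean x̄ = (3 + 5 + 8 + 8 + 9 + 13 + 12)/7 = 8.2857
Numerator Σ_{t=1}^{6}(x_t−x̄)(x_{t+1}−x̄) = 39.0612
Denominator Σ(x_t−x̄)² = 75.4286
r_1 = 39.0612 / 75.4286 = 0.518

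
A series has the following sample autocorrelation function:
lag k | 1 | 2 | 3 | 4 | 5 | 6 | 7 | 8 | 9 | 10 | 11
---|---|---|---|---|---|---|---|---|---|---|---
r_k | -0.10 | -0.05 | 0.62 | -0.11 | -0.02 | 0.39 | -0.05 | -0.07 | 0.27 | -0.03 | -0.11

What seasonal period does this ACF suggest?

The largest autocorrelation is r_3 = 0.62, with weaker echoes at lags 6 (0.39) and 9 (0.27); the remaining lags stay at or below -0.02.
The dominant spike at lag 3 indicates a seasonal period of 3.

3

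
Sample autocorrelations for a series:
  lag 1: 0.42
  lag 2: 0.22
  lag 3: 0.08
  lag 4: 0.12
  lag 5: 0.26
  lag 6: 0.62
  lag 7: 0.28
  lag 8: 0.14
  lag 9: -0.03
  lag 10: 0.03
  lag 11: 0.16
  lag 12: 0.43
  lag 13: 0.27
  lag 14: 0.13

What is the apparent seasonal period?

The largest autocorrelation is r_6 = 0.62, with a weaker echo at lag 12 (0.43); the remaining lags stay at or below 0.42. The elevated value at lag 1 (0.42), dropping to 0.22 at lag 2, reflects decaying short-term dependence rather than seasonality.
The dominant spike at lag 6 indicates a seasonal period of 6.

6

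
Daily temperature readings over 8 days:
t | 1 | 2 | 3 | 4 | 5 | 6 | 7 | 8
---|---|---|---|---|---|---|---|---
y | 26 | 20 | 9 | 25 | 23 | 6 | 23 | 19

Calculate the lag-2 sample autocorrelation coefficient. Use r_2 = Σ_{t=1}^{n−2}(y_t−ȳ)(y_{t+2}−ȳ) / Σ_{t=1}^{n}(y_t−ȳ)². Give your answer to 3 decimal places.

-0.433

Mean ȳ = (26 + 20 + 9 + 25 + 23 + 6 + 23 + 19)/8 = 18.8750
Deviations from mean: 7.1250, 1.1250, -9.8750, 6.1250, 4.1250, -12.8750, 4.1250, 0.1250
Numerator Σ_{t=1}^{6}(y_t−ȳ)(y_{t+2}−ȳ) = -167.6563
Denominator Σ(y_t−ȳ)² = 386.8750
r_2 = -167.6563 / 386.8750 = -0.433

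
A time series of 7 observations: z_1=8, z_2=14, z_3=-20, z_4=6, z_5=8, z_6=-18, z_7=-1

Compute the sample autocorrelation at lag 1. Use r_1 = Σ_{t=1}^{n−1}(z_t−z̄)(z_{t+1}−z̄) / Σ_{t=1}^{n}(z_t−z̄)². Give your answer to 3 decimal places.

-0.342

Mean z̄ = (8 + 14 − 20 + 6 + 8 − 18 − 1)/7 = -0.4286
Deviations from mean: 8.4286, 14.4286, -19.5714, 6.4286, 8.4286, -17.5714, -0.5714
Σ(z_t−z̄)(z_{t+1}−z̄) = (121.6122) + (-282.3878) + (-125.8163) + (54.1837) + (-148.1020) + (10.0408) = -370.4694
Denominator Σ(z_t−z̄)² = 1083.7143
r_1 = -370.4694 / 1083.7143 = -0.342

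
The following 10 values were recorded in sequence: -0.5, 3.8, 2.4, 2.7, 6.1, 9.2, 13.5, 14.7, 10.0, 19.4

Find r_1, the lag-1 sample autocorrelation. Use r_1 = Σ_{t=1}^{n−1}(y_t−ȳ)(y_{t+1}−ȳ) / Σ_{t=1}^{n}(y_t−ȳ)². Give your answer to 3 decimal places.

Mean ȳ = (-0.5 + 3.8 + 2.4 + 2.7 + 6.1 + 9.2 + 13.5 + 14.7 + 10.0 + 19.4)/10 = 8.1300
Numerator Σ_{t=1}^{9}(y_t−ȳ)(y_{t+1}−ȳ) = 176.5311
Denominator Σ(y_t−ȳ)² = 363.3210
r_1 = 176.5311 / 363.3210 = 0.486

0.486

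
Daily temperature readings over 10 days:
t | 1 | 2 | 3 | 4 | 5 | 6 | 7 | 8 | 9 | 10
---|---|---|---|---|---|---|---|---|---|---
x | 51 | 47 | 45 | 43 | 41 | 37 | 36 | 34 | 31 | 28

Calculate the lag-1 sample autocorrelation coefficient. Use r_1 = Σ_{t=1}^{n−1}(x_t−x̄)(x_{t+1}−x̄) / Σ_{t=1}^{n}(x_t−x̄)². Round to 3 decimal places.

0.659

Mean x̄ = (51 + 47 + 45 + 43 + 41 + 37 + 36 + 34 + 31 + 28)/10 = 39.3000
Numerator Σ_{t=1}^{9}(x_t−x̄)(x_{t+1}−x̄) = 320.3100
Denominator Σ(x_t−x̄)² = 486.1000
r_1 = 320.3100 / 486.1000 = 0.659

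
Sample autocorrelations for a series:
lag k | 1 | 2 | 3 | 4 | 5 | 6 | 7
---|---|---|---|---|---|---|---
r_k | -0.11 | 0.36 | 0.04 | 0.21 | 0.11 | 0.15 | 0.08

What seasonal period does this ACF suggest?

2

The largest autocorrelation is r_2 = 0.36, with weaker echoes at lags 4 (0.21) and 6 (0.15); the remaining lags stay at or below 0.11.
The dominant spike at lag 2 indicates a seasonal period of 2.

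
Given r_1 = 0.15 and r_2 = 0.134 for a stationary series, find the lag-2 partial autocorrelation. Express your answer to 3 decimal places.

0.114

φ_{22} = (r_2 − r_1²) / (1 − r_1²)
r_1² = (0.15)² = 0.0225
Numerator = 0.134 − 0.0225 = 0.1115; denominator = 1 − 0.0225 = 0.9775
φ_{22} = 0.1115 / 0.9775 = 0.114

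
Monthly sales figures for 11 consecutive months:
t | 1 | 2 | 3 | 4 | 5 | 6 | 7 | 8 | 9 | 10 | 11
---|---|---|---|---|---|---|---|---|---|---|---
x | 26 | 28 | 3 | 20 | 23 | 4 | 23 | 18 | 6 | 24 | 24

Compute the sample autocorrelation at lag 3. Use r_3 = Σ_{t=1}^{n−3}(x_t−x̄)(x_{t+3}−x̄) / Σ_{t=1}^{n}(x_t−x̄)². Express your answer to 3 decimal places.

Mean x̄ = (26 + 28 + 3 + 20 + 23 + 4 + 23 + 18 + 6 + 24 + 24)/11 = 18.0909
Numerator Σ_{t=1}^{8}(x_t−x̄)(x_{t+3}−x̄) = 484.1570
Denominator Σ(x_t−x̄)² = 854.9091
r_3 = 484.1570 / 854.9091 = 0.566

0.566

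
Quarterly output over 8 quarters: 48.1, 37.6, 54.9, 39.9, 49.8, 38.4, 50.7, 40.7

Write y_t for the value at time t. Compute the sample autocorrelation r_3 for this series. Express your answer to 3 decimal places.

-0.544

Mean ȳ = (48.1 + 37.6 + 54.9 + 39.9 + 49.8 + 38.4 + 50.7 + 40.7)/8 = 45.0125
Deviations from mean: 3.0875, -7.4125, 9.8875, -5.1125, 4.7875, -6.6125, 5.6875, -4.3125
Numerator Σ_{t=1}^{5}(y_t−ȳ)(y_{t+3}−ȳ) = -166.3767
Denominator Σ(y_t−ȳ)² = 305.9688
r_3 = -166.3767 / 305.9688 = -0.544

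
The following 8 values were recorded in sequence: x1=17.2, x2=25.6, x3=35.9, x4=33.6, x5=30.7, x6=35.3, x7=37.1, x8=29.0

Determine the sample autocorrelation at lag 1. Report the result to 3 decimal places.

0.253

Mean x̄ = (17.2 + 25.6 + 35.9 + 33.6 + 30.7 + 35.3 + 37.1 + 29.0)/8 = 30.5500
Numerator Σ_{t=1}^{7}(x_t−x̄)(x_{t+1}−x̄) = 78.0475
Denominator Σ(x_t−x̄)² = 308.5400
r_1 = 78.0475 / 308.5400 = 0.253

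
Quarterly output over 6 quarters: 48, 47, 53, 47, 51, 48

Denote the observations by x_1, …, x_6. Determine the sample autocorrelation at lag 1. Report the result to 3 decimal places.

-0.667

Mean x̄ = (48 + 47 + 53 + 47 + 51 + 48)/6 = 49.0000
Numerator Σ_{t=1}^{5}(x_t−x̄)(x_{t+1}−x̄) = -20.0000
Denominator Σ(x_t−x̄)² = 30.0000
r_1 = -20.0000 / 30.0000 = -0.667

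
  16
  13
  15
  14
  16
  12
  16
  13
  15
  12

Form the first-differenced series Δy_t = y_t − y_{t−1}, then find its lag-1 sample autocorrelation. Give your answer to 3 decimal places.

First differences Δy: -3, 2, -1, 2, -4, 4, -3, 2, -3
Mean of differences = -0.4444
Numerator Σ(Δy_t−Δȳ)(Δy_{t+1}−Δȳ) = -57.3086
Denominator Σ(Δy_t−Δȳ)² = 70.2222
r_1(Δy) = -57.3086 / 70.2222 = -0.816

-0.816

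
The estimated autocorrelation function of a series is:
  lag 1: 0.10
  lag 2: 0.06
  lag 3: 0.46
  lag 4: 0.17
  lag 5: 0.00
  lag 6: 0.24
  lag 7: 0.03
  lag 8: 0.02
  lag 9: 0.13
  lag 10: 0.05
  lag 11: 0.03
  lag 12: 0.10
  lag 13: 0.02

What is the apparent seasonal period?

The largest autocorrelation is r_3 = 0.46, with a weaker echo at lag 6 (0.24); the remaining lags stay at or below 0.17.
The dominant spike at lag 3 indicates a seasonal period of 3.

3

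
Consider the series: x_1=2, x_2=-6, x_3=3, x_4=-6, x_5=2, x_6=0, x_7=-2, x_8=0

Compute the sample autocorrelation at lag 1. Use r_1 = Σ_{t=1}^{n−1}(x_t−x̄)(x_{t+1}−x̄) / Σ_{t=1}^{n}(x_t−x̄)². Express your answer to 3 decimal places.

-0.790

Mean x̄ = (2 − 6 + 3 − 6 + 2 + 0 − 2 + 0)/8 = -0.8750
Deviations from mean: 2.8750, -5.1250, 3.8750, -5.1250, 2.8750, 0.8750, -1.1250, 0.8750
Numerator Σ_{t=1}^{7}(x_t−x̄)(x_{t+1}−x̄) = -68.6406
Denominator Σ(x_t−x̄)² = 86.8750
r_1 = -68.6406 / 86.8750 = -0.790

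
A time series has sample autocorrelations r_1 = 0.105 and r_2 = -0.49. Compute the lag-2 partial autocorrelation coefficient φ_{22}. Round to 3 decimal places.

φ_{22} = (r_2 − r_1²) / (1 − r_1²)
r_1² = (0.105)² = 0.011025
Numerator = -0.49 − 0.0110 = -0.5010; denominator = 1 − 0.0110 = 0.9890
φ_{22} = -0.5010 / 0.9890 = -0.507

-0.507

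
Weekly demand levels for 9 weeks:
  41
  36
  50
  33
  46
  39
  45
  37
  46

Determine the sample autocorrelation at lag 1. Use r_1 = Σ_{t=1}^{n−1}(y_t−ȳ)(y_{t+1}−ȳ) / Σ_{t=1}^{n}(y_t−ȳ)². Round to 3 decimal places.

Mean ȳ = (41 + 36 + 50 + 33 + 46 + 39 + 45 + 37 + 46)/9 = 41.4444
Numerator Σ_{t=1}^{8}(y_t−ȳ)(y_{t+1}−ȳ) = -210.7531
Denominator Σ(y_t−ȳ)² = 254.2222
r_1 = -210.7531 / 254.2222 = -0.829

-0.829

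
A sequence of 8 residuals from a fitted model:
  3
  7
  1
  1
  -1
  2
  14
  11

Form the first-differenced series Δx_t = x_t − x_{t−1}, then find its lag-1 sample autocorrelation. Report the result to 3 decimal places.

-0.188

First differences Δx: 4, -6, 0, -2, 3, 12, -3
Mean of differences = 1.1429
Numerator Σ(Δx_t−Δx̄)(Δx_{t+1}−Δx̄) = -39.3061
Denominator Σ(Δx_t−Δx̄)² = 208.8571
r_1(Δx) = -39.3061 / 208.8571 = -0.188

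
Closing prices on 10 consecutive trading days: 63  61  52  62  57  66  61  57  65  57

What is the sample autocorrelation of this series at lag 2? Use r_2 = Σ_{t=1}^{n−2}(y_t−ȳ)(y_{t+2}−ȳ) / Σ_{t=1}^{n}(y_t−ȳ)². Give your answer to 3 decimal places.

Mean ȳ = (63 + 61 + 52 + 62 + 57 + 66 + 61 + 57 + 65 + 57)/10 = 60.1000
Numerator Σ_{t=1}^{8}(y_t−ȳ)(y_{t+2}−ȳ) = 7.4800
Denominator Σ(y_t−ȳ)² = 166.9000
r_2 = 7.4800 / 166.9000 = 0.045

0.045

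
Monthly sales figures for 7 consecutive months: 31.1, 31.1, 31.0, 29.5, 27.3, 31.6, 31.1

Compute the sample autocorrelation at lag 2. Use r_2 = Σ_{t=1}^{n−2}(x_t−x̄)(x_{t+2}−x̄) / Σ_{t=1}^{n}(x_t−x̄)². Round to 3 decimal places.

-0.392

Mean x̄ = (31.1 + 31.1 + 31.0 + 29.5 + 27.3 + 31.6 + 31.1)/7 = 30.3857
Deviations from mean: 0.7143, 0.7143, 0.6143, -0.8857, -3.0857, 1.2143, 0.7143
Numerator Σ_{t=1}^{5}(x_t−x̄)(x_{t+2}−x̄) = -5.3690
Denominator Σ(x_t−x̄)² = 13.6886
r_2 = -5.3690 / 13.6886 = -0.392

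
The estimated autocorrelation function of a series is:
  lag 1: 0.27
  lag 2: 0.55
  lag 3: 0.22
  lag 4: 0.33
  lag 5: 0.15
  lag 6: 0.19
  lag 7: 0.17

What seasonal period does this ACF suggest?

2

The largest autocorrelation is r_2 = 0.55, with a weaker echo at lag 4 (0.33); the remaining lags stay at or below 0.27.
The dominant spike at lag 2 indicates a seasonal period of 2.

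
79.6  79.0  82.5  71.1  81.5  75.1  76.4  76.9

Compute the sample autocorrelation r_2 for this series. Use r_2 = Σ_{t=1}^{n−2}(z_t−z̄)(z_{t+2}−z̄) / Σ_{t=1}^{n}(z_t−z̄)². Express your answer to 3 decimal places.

Mean z̄ = (79.6 + 79.0 + 82.5 + 71.1 + 81.5 + 75.1 + 76.4 + 76.9)/8 = 77.7625
Deviations from mean: 1.8375, 1.2375, 4.7375, -6.6625, 3.7375, -2.6625, -1.3625, -0.8625
Numerator Σ_{t=1}^{6}(z_t−z̄)(z_{t+2}−z̄) = 33.1097
Denominator Σ(z_t−z̄)² = 95.3988
r_2 = 33.1097 / 95.3988 = 0.347

0.347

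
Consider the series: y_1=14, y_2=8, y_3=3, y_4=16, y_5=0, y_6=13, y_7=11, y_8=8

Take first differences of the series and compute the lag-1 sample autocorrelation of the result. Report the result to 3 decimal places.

-0.708

First differences Δy: -6, -5, 13, -16, 13, -2, -3
Mean of differences = -0.8571
Numerator Σ(Δy_t−Δȳ)(Δy_{t+1}−Δȳ) = -469.1633
Denominator Σ(Δy_t−Δȳ)² = 662.8571
r_1(Δy) = -469.1633 / 662.8571 = -0.708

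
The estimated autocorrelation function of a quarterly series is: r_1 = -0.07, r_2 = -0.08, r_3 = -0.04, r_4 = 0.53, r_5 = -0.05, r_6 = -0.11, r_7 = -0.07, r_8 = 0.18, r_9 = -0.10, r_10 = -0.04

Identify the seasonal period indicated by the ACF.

4

The largest autocorrelation is r_4 = 0.53, with a weaker echo at lag 8 (0.18); the remaining lags stay at or below -0.04.
The dominant spike at lag 4 indicates a seasonal period of 4.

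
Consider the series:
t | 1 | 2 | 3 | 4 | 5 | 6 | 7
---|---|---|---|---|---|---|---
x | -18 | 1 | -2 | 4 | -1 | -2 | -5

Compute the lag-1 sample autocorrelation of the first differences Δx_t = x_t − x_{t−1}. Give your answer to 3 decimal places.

-0.231

First differences Δx: 19, -3, 6, -5, -1, -3
Mean of differences = 2.1667
Numerator Σ(Δx_t−Δx̄)(Δx_{t+1}−Δx̄) = -95.1944
Denominator Σ(Δx_t−Δx̄)² = 412.8333
r_1(Δx) = -95.1944 / 412.8333 = -0.231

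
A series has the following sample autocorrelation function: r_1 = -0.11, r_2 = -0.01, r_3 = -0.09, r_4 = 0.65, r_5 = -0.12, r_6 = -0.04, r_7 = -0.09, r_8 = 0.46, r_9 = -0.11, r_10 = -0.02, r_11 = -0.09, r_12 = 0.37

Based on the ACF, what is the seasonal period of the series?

The largest autocorrelation is r_4 = 0.65, with weaker echoes at lags 8 (0.46) and 12 (0.37); the remaining lags stay at or below -0.01.
The dominant spike at lag 4 indicates a seasonal period of 4.

4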